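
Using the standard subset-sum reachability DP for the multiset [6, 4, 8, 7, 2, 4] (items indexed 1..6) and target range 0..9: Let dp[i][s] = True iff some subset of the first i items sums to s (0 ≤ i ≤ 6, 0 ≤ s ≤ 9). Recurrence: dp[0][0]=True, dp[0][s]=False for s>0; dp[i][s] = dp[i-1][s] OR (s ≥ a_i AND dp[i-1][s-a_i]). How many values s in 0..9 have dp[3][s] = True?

4

i\s   0   1   2   3   4   5   6   7   8   9
  0   T   F   F   F   F   F   F   F   F   F
  1   T   F   F   F   F   F   T   F   F   F
  2   T   F   F   F   T   F   T   F   F   F
  3   T   F   F   F   T   F   T   F   T   F
  4   T   F   F   F   T   F   T   T   T   F
  5   T   F   T   F   T   F   T   T   T   T
  6   T   F   T   F   T   F   T   T   T   T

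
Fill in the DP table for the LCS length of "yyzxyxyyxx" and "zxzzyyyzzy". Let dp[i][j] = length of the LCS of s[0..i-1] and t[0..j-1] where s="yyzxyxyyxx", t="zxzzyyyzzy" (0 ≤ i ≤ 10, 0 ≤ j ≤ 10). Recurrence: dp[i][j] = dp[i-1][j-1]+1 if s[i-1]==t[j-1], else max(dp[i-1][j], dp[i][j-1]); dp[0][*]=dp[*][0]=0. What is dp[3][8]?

3

   ''  z  x  z  z  y  y  y  z  z  y
''  0  0  0  0  0  0  0  0  0  0  0
 y  0  0  0  0  0  1  1  1  1  1  1
 y  0  0  0  0  0  1  2  2  2  2  2
 z  0  1  1  1  1  1  2  2  3  3  3
 x  0  1  2  2  2  2  2  2  3  3  3
 y  0  1  2  2  2  3  3  3  3  3  4
 x  0  1  2  2  2  3  3  3  3  3  4
 y  0  1  2  2  2  3  4  4  4  4  4
 y  0  1  2  2  2  3  4  5  5  5  5
 x  0  1  2  2  2  3  4  5  5  5  5
 x  0  1  2  2  2  3  4  5  5  5  5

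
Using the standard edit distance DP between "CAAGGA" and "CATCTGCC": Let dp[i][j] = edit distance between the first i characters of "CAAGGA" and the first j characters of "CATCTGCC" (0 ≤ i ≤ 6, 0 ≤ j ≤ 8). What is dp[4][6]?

3

   ''  C  A  T  C  T  G  C  C
''  0  1  2  3  4  5  6  7  8
 C  1  0  1  2  3  4  5  6  7
 A  2  1  0  1  2  3  4  5  6
 A  3  2  1  1  2  3  4  5  6
 G  4  3  2  2  2  3  3  4  5
 G  5  4  3  3  3  3  3  4  5
 A  6  5  4  4  4  4  4  4  5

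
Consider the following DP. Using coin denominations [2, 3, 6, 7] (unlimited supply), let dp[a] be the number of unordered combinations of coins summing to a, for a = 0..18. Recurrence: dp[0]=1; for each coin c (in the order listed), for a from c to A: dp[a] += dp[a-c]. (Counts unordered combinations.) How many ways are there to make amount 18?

14

after  coin     0     1     2     3     4     5     6     7     8     9    10    11    12    13    14    15    16    17    18
          2     1     0     1     0     1     0     1     0     1     0     1     0     1     0     1     0     1     0     1
          3     1     0     1     1     1     1     2     1     2     2     2     2     3     2     3     3     3     3     4
          6     1     0     1     1     1     1     3     1     3     3     3     3     6     3     6     6     6     6    10
          7     1     0     1     1     1     1     3     2     3     4     4     4     7     6     8     9    10    10    14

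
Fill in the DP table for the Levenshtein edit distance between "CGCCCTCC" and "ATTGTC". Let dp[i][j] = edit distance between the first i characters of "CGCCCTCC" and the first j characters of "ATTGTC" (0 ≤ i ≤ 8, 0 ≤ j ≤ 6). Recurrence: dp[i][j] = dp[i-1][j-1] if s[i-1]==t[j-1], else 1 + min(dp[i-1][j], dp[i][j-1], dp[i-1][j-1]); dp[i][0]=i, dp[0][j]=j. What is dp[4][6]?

4

   ''  A  T  T  G  T  C
''  0  1  2  3  4  5  6
 C  1  1  2  3  4  5  5
 G  2  2  2  3  3  4  5
 C  3  3  3  3  4  4  4
 C  4  4  4  4  4  5  4
 C  5  5  5  5  5  5  5
 T  6  6  5  5  6  5  6
 C  7  7  6  6  6  6  5
 C  8  8  7  7  7  7  6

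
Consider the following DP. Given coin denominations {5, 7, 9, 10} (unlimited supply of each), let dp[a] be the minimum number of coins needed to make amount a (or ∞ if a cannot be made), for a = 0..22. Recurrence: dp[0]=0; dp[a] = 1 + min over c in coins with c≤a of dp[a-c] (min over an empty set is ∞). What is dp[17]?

 a  0  1  2  3  4  5  6  7  8  9 10 11 12 13 14 15 16 17 18 19 20 21 22
dp  0  -  -  -  -  1  -  1  -  1  1  -  2  -  2  2  2  2  2  2  2  3  3
(- denotes ∞ / unreachable)

2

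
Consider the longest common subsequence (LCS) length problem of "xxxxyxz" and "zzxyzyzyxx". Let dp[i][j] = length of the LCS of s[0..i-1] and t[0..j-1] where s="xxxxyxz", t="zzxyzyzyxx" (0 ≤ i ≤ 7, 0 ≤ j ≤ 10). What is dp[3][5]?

   ''  z  z  x  y  z  y  z  y  x  x
''  0  0  0  0  0  0  0  0  0  0  0
 x  0  0  0  1  1  1  1  1  1  1  1
 x  0  0  0  1  1  1  1  1  1  2  2
 x  0  0  0  1  1  1  1  1  1  2  3
 x  0  0  0  1  1  1  1  1  1  2  3
 y  0  0  0  1  2  2  2  2  2  2  3
 x  0  0  0  1  2  2  2  2  2  3  3
 z  0  1  1  1  2  3  3  3  3  3  3

1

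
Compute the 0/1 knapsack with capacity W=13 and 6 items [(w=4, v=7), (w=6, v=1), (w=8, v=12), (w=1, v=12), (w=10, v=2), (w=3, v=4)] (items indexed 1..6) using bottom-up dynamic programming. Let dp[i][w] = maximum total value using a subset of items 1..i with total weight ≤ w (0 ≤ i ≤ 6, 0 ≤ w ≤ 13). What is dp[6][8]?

23

i\w   0   1   2   3   4   5   6   7   8   9  10  11  12  13
  0   0   0   0   0   0   0   0   0   0   0   0   0   0   0
  1   0   0   0   0   7   7   7   7   7   7   7   7   7   7
  2   0   0   0   0   7   7   7   7   7   7   8   8   8   8
  3   0   0   0   0   7   7   7   7  12  12  12  12  19  19
  4   0  12  12  12  12  19  19  19  19  24  24  24  24  31
  5   0  12  12  12  12  19  19  19  19  24  24  24  24  31
  6   0  12  12  12  16  19  19  19  23  24  24  24  28  31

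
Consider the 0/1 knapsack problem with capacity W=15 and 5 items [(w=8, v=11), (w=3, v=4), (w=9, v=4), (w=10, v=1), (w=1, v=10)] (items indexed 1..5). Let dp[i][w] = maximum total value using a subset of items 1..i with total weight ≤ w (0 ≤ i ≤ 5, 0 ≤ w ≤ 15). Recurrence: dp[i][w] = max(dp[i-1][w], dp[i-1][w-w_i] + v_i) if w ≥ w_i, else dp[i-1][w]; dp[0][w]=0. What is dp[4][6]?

i\w   0   1   2   3   4   5   6   7   8   9  10  11  12  13  14  15
  0   0   0   0   0   0   0   0   0   0   0   0   0   0   0   0   0
  1   0   0   0   0   0   0   0   0  11  11  11  11  11  11  11  11
  2   0   0   0   4   4   4   4   4  11  11  11  15  15  15  15  15
  3   0   0   0   4   4   4   4   4  11  11  11  15  15  15  15  15
  4   0   0   0   4   4   4   4   4  11  11  11  15  15  15  15  15
  5   0  10  10  10  14  14  14  14  14  21  21  21  25  25  25  25

4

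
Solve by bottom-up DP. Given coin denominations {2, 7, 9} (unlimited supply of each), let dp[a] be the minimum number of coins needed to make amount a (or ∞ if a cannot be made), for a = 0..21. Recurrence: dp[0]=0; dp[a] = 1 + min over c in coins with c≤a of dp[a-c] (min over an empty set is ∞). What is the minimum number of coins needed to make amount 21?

 a  0  1  2  3  4  5  6  7  8  9 10 11 12 13 14 15 16 17 18 19 20 21
dp  0  -  1  -  2  -  3  1  4  1  5  2  6  3  2  4  2  5  2  6  3  3
(- denotes ∞ / unreachable)

3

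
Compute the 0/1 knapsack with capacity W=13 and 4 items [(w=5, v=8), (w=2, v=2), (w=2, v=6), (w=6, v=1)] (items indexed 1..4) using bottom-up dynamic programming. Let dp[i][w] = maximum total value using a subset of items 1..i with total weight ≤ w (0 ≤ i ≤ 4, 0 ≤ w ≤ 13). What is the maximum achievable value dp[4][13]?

i\w   0   1   2   3   4   5   6   7   8   9  10  11  12  13
  0   0   0   0   0   0   0   0   0   0   0   0   0   0   0
  1   0   0   0   0   0   8   8   8   8   8   8   8   8   8
  2   0   0   2   2   2   8   8  10  10  10  10  10  10  10
  3   0   0   6   6   8   8   8  14  14  16  16  16  16  16
  4   0   0   6   6   8   8   8  14  14  16  16  16  16  16

16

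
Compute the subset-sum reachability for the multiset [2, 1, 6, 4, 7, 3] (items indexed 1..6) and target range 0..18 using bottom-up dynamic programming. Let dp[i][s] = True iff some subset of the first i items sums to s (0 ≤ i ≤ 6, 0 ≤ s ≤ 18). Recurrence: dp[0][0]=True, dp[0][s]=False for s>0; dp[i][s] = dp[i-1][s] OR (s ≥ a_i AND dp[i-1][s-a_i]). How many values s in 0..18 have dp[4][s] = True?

14

i\s   0   1   2   3   4   5   6   7   8   9  10  11  12  13  14  15  16  17  18
  0   T   F   F   F   F   F   F   F   F   F   F   F   F   F   F   F   F   F   F
  1   T   F   T   F   F   F   F   F   F   F   F   F   F   F   F   F   F   F   F
  2   T   T   T   T   F   F   F   F   F   F   F   F   F   F   F   F   F   F   F
  3   T   T   T   T   F   F   T   T   T   T   F   F   F   F   F   F   F   F   F
  4   T   T   T   T   T   T   T   T   T   T   T   T   T   T   F   F   F   F   F
  5   T   T   T   T   T   T   T   T   T   T   T   T   T   T   T   T   T   T   T
  6   T   T   T   T   T   T   T   T   T   T   T   T   T   T   T   T   T   T   T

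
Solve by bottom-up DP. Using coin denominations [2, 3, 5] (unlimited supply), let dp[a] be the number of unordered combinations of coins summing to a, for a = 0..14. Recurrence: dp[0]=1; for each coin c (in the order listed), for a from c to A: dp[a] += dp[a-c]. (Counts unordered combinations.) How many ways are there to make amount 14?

after  coin     0     1     2     3     4     5     6     7     8     9    10    11    12    13    14
          2     1     0     1     0     1     0     1     0     1     0     1     0     1     0     1
          3     1     0     1     1     1     1     2     1     2     2     2     2     3     2     3
          5     1     0     1     1     1     2     2     2     3     3     4     4     5     5     6

6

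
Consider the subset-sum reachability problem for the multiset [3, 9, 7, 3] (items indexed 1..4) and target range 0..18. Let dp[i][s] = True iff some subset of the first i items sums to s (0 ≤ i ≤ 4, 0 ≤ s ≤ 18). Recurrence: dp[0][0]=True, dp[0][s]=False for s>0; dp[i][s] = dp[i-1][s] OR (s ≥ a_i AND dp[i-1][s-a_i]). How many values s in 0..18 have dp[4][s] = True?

10

i\s   0   1   2   3   4   5   6   7   8   9  10  11  12  13  14  15  16  17  18
  0   T   F   F   F   F   F   F   F   F   F   F   F   F   F   F   F   F   F   F
  1   T   F   F   T   F   F   F   F   F   F   F   F   F   F   F   F   F   F   F
  2   T   F   F   T   F   F   F   F   F   T   F   F   T   F   F   F   F   F   F
  3   T   F   F   T   F   F   F   T   F   T   T   F   T   F   F   F   T   F   F
  4   T   F   F   T   F   F   T   T   F   T   T   F   T   T   F   T   T   F   F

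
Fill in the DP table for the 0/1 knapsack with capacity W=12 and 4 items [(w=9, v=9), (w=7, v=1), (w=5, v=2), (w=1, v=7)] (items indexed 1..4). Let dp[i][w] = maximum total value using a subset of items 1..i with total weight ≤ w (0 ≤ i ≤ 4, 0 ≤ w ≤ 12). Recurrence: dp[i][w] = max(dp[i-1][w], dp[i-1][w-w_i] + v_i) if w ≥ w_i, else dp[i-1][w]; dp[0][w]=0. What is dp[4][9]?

i\w   0   1   2   3   4   5   6   7   8   9  10  11  12
  0   0   0   0   0   0   0   0   0   0   0   0   0   0
  1   0   0   0   0   0   0   0   0   0   9   9   9   9
  2   0   0   0   0   0   0   0   1   1   9   9   9   9
  3   0   0   0   0   0   2   2   2   2   9   9   9   9
  4   0   7   7   7   7   7   9   9   9   9  16  16  16

9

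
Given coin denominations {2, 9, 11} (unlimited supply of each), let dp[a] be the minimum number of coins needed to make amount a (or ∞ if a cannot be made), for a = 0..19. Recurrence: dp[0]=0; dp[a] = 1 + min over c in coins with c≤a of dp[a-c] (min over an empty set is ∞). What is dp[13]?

 a  0  1  2  3  4  5  6  7  8  9 10 11 12 13 14 15 16 17 18 19
dp  0  -  1  -  2  -  3  -  4  1  5  1  6  2  7  3  8  4  2  5
(- denotes ∞ / unreachable)

2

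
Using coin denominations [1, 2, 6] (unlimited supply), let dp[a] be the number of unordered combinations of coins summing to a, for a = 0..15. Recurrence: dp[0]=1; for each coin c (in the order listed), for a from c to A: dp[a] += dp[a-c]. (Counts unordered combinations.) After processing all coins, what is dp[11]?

after  coin     0     1     2     3     4     5     6     7     8     9    10    11    12    13    14    15
          1     1     1     1     1     1     1     1     1     1     1     1     1     1     1     1     1
          2     1     1     2     2     3     3     4     4     5     5     6     6     7     7     8     8
          6     1     1     2     2     3     3     5     5     7     7     9     9    12    12    15    15

9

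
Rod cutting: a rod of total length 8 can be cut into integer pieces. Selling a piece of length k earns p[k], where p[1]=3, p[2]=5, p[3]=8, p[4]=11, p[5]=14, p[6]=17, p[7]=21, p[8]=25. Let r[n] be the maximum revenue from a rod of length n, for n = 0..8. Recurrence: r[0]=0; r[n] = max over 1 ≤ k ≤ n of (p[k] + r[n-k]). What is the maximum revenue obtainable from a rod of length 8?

   n    0    1    2    3    4    5    6    7    8
r[n]    0    3    6    9   12   15   18   21   25

25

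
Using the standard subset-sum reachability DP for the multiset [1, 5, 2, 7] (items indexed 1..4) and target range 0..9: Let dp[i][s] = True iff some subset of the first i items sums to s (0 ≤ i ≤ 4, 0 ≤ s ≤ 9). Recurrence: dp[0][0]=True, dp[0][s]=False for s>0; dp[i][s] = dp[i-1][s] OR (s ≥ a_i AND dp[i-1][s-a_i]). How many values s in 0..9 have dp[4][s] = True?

i\s   0   1   2   3   4   5   6   7   8   9
  0   T   F   F   F   F   F   F   F   F   F
  1   T   T   F   F   F   F   F   F   F   F
  2   T   T   F   F   F   T   T   F   F   F
  3   T   T   T   T   F   T   T   T   T   F
  4   T   T   T   T   F   T   T   T   T   T

9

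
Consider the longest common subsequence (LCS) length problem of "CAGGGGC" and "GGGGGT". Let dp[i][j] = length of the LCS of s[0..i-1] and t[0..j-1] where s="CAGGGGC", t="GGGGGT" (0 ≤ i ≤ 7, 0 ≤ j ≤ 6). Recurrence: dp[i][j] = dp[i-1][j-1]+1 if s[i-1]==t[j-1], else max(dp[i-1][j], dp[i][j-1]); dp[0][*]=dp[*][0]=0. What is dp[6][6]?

4

   ''  G  G  G  G  G  T
''  0  0  0  0  0  0  0
 C  0  0  0  0  0  0  0
 A  0  0  0  0  0  0  0
 G  0  1  1  1  1  1  1
 G  0  1  2  2  2  2  2
 G  0  1  2  3  3  3  3
 G  0  1  2  3  4  4  4
 C  0  1  2  3  4  4  4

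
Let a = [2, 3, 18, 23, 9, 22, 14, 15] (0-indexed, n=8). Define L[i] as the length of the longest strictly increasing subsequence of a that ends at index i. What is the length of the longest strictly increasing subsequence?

   i    0    1    2    3    4    5    6    7
a[i]    2    3   18   23    9   22   14   15
L[i]    1    2    3    4    3    4    4    5

5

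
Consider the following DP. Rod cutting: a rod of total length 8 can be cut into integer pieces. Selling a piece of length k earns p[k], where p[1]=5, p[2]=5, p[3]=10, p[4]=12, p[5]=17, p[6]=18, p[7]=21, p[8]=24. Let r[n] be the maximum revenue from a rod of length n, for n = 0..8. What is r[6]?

   n    0    1    2    3    4    5    6    7    8
r[n]    0    5   10   15   20   25   30   35   40

30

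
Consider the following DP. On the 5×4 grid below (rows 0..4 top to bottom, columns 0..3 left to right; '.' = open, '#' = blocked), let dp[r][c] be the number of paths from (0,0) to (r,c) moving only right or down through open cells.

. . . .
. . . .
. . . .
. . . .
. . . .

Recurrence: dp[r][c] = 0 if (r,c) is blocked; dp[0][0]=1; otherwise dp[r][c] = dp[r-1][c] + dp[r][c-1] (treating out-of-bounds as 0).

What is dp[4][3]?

r\c   0   1   2   3
  0   1   1   1   1
  1   1   2   3   4
  2   1   3   6  10
  3   1   4  10  20
  4   1   5  15  35

35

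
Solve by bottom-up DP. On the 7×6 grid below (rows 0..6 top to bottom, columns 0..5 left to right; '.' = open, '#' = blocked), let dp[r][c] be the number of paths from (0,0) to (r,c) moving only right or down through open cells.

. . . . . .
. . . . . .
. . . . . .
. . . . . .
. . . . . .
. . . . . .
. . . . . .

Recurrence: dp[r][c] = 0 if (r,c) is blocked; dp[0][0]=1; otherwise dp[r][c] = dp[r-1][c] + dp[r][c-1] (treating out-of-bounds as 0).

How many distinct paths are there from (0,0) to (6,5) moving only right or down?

462

r\c   0   1   2   3   4   5
  0   1   1   1   1   1   1
  1   1   2   3   4   5   6
  2   1   3   6  10  15  21
  3   1   4  10  20  35  56
  4   1   5  15  35  70 126
  5   1   6  21  56 126 252
  6   1   7  28  84 210 462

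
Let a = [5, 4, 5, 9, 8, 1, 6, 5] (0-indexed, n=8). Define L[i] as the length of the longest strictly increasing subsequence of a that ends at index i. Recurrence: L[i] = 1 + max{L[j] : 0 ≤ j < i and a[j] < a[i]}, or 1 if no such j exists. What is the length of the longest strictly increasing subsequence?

   i    0    1    2    3    4    5    6    7
a[i]    5    4    5    9    8    1    6    5
L[i]    1    1    2    3    3    1    3    2

3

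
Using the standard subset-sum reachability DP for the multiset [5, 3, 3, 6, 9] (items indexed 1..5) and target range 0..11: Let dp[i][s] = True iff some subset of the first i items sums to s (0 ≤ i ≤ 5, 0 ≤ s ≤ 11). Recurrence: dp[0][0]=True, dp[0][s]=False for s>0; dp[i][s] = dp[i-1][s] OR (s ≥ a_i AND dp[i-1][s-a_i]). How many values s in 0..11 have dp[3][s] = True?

i\s   0   1   2   3   4   5   6   7   8   9  10  11
  0   T   F   F   F   F   F   F   F   F   F   F   F
  1   T   F   F   F   F   T   F   F   F   F   F   F
  2   T   F   F   T   F   T   F   F   T   F   F   F
  3   T   F   F   T   F   T   T   F   T   F   F   T
  4   T   F   F   T   F   T   T   F   T   T   F   T
  5   T   F   F   T   F   T   T   F   T   T   F   T

6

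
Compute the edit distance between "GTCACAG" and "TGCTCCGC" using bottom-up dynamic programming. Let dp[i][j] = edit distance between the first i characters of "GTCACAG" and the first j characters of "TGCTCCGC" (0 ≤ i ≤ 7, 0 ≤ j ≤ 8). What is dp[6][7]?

   ''  T  G  C  T  C  C  G  C
''  0  1  2  3  4  5  6  7  8
 G  1  1  1  2  3  4  5  6  7
 T  2  1  2  2  2  3  4  5  6
 C  3  2  2  2  3  2  3  4  5
 A  4  3  3  3  3  3  3  4  5
 C  5  4  4  3  4  3  3  4  4
 A  6  5  5  4  4  4  4  4  5
 G  7  6  5  5  5  5  5  4  5

4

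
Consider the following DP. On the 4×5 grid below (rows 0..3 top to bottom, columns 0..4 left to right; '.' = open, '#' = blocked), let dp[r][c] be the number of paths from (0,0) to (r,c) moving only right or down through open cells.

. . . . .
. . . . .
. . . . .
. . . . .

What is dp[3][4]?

r\c   0   1   2   3   4
  0   1   1   1   1   1
  1   1   2   3   4   5
  2   1   3   6  10  15
  3   1   4  10  20  35

35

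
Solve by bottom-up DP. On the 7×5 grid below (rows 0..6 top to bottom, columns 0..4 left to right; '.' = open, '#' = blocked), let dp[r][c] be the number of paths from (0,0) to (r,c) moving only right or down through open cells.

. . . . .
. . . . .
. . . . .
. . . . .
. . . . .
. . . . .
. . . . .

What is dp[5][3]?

56

r\c   0   1   2   3   4
  0   1   1   1   1   1
  1   1   2   3   4   5
  2   1   3   6  10  15
  3   1   4  10  20  35
  4   1   5  15  35  70
  5   1   6  21  56 126
  6   1   7  28  84 210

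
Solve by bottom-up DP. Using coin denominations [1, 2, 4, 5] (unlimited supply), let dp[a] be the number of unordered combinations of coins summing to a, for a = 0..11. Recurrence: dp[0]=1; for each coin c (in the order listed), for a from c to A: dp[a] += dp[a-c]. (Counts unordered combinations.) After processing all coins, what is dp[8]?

after  coin     0     1     2     3     4     5     6     7     8     9    10    11
          1     1     1     1     1     1     1     1     1     1     1     1     1
          2     1     1     2     2     3     3     4     4     5     5     6     6
          4     1     1     2     2     4     4     6     6     9     9    12    12
          5     1     1     2     2     4     5     7     8    11    13    17    19

11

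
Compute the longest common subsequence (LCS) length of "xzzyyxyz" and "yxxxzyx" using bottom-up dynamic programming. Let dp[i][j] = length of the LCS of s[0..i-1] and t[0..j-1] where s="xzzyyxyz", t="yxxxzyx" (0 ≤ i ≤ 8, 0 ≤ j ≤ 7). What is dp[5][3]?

1

   ''  y  x  x  x  z  y  x
''  0  0  0  0  0  0  0  0
 x  0  0  1  1  1  1  1  1
 z  0  0  1  1  1  2  2  2
 z  0  0  1  1  1  2  2  2
 y  0  1  1  1  1  2  3  3
 y  0  1  1  1  1  2  3  3
 x  0  1  2  2  2  2  3  4
 y  0  1  2  2  2  2  3  4
 z  0  1  2  2  2  3  3  4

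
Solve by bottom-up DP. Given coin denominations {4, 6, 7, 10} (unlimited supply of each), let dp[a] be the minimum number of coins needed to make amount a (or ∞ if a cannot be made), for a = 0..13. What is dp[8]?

 a  0  1  2  3  4  5  6  7  8  9 10 11 12 13
dp  0  -  -  -  1  -  1  1  2  -  1  2  2  2
(- denotes ∞ / unreachable)

2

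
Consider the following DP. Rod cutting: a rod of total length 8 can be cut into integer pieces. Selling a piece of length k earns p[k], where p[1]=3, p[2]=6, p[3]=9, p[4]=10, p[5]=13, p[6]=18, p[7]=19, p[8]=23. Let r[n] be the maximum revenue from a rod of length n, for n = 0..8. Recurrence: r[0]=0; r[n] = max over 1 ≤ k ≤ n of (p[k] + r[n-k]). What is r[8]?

24

   n    0    1    2    3    4    5    6    7    8
r[n]    0    3    6    9   12   15   18   21   24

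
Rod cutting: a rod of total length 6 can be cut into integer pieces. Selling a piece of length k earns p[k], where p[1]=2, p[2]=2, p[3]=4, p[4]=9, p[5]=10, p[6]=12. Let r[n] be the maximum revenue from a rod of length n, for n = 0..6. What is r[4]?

9

   n    0    1    2    3    4    5    6
r[n]    0    2    4    6    9   11   13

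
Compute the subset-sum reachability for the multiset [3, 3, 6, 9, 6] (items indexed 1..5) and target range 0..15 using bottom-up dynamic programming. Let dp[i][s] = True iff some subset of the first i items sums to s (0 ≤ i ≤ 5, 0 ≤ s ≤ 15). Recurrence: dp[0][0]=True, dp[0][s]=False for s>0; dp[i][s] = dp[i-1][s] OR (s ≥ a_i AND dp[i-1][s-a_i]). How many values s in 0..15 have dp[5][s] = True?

6

i\s   0   1   2   3   4   5   6   7   8   9  10  11  12  13  14  15
  0   T   F   F   F   F   F   F   F   F   F   F   F   F   F   F   F
  1   T   F   F   T   F   F   F   F   F   F   F   F   F   F   F   F
  2   T   F   F   T   F   F   T   F   F   F   F   F   F   F   F   F
  3   T   F   F   T   F   F   T   F   F   T   F   F   T   F   F   F
  4   T   F   F   T   F   F   T   F   F   T   F   F   T   F   F   T
  5   T   F   F   T   F   F   T   F   F   T   F   F   T   F   F   T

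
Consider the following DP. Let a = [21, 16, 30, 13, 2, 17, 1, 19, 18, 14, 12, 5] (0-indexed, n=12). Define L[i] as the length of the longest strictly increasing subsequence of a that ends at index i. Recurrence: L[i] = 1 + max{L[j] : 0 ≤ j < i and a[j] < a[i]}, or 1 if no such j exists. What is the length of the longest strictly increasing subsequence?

   i    0    1    2    3    4    5    6    7    8    9   10   11
a[i]   21   16   30   13    2   17    1   19   18   14   12    5
L[i]    1    1    2    1    1    2    1    3    3    2    2    2

3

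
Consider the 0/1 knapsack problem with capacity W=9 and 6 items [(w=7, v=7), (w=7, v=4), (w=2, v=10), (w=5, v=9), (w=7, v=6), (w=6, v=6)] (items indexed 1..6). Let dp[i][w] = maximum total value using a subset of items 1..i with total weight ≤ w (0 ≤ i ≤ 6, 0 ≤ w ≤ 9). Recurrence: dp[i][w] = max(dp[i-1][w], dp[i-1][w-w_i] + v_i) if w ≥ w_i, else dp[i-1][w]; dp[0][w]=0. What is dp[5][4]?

i\w   0   1   2   3   4   5   6   7   8   9
  0   0   0   0   0   0   0   0   0   0   0
  1   0   0   0   0   0   0   0   7   7   7
  2   0   0   0   0   0   0   0   7   7   7
  3   0   0  10  10  10  10  10  10  10  17
  4   0   0  10  10  10  10  10  19  19  19
  5   0   0  10  10  10  10  10  19  19  19
  6   0   0  10  10  10  10  10  19  19  19

10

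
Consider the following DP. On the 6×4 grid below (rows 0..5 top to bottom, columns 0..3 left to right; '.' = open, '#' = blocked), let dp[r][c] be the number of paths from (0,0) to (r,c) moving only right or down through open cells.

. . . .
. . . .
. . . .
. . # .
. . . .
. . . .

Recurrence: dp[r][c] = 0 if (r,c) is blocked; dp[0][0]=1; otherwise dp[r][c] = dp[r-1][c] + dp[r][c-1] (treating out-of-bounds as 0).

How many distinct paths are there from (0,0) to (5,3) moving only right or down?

26

r\c   0   1   2   3
  0   1   1   1   1
  1   1   2   3   4
  2   1   3   6  10
  3   1   4   0  10
  4   1   5   5  15
  5   1   6  11  26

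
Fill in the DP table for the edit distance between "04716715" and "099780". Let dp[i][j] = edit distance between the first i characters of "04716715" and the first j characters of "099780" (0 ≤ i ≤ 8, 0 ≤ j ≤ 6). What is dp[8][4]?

   ''  0  9  9  7  8  0
''  0  1  2  3  4  5  6
 0  1  0  1  2  3  4  5
 4  2  1  1  2  3  4  5
 7  3  2  2  2  2  3  4
 1  4  3  3  3  3  3  4
 6  5  4  4  4  4  4  4
 7  6  5  5  5  4  5  5
 1  7  6  6  6  5  5  6
 5  8  7  7  7  6  6  6

6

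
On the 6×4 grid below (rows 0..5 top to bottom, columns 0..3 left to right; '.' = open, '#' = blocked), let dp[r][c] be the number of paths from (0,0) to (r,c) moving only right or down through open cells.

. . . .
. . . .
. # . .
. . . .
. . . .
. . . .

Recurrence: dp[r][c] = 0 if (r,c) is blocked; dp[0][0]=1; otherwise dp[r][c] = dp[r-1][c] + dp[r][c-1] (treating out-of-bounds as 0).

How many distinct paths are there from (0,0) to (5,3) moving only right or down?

26

r\c   0   1   2   3
  0   1   1   1   1
  1   1   2   3   4
  2   1   0   3   7
  3   1   1   4  11
  4   1   2   6  17
  5   1   3   9  26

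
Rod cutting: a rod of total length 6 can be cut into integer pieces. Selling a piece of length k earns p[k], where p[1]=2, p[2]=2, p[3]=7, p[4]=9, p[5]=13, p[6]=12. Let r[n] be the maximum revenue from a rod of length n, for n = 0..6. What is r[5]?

13

   n    0    1    2    3    4    5    6
r[n]    0    2    4    7    9   13   15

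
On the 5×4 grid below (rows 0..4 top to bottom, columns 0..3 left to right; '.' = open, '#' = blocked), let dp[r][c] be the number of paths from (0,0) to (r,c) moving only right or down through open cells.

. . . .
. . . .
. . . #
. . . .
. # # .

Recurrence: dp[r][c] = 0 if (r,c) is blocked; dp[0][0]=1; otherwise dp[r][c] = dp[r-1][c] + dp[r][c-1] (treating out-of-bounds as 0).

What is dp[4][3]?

r\c   0   1   2   3
  0   1   1   1   1
  1   1   2   3   4
  2   1   3   6   0
  3   1   4  10  10
  4   1   0   0  10

10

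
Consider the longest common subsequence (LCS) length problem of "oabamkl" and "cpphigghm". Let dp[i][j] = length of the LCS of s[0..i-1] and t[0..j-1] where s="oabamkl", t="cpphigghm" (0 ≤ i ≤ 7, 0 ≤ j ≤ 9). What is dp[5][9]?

   ''  c  p  p  h  i  g  g  h  m
''  0  0  0  0  0  0  0  0  0  0
 o  0  0  0  0  0  0  0  0  0  0
 a  0  0  0  0  0  0  0  0  0  0
 b  0  0  0  0  0  0  0  0  0  0
 a  0  0  0  0  0  0  0  0  0  0
 m  0  0  0  0  0  0  0  0  0  1
 k  0  0  0  0  0  0  0  0  0  1
 l  0  0  0  0  0  0  0  0  0  1

1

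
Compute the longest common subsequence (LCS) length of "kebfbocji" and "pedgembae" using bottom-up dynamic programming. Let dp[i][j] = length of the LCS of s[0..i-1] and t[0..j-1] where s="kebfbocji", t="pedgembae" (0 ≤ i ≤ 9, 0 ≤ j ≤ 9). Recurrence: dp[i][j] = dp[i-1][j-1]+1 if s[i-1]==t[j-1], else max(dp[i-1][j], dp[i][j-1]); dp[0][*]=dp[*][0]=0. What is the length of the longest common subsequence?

   ''  p  e  d  g  e  m  b  a  e
''  0  0  0  0  0  0  0  0  0  0
 k  0  0  0  0  0  0  0  0  0  0
 e  0  0  1  1  1  1  1  1  1  1
 b  0  0  1  1  1  1  1  2  2  2
 f  0  0  1  1  1  1  1  2  2  2
 b  0  0  1  1  1  1  1  2  2  2
 o  0  0  1  1  1  1  1  2  2  2
 c  0  0  1  1  1  1  1  2  2  2
 j  0  0  1  1  1  1  1  2  2  2
 i  0  0  1  1  1  1  1  2  2  2

2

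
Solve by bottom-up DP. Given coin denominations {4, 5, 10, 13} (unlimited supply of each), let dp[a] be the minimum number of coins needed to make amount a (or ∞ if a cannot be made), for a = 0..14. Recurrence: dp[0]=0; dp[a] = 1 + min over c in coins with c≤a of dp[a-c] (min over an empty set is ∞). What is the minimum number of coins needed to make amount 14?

2

 a  0  1  2  3  4  5  6  7  8  9 10 11 12 13 14
dp  0  -  -  -  1  1  -  -  2  2  1  -  3  1  2
(- denotes ∞ / unreachable)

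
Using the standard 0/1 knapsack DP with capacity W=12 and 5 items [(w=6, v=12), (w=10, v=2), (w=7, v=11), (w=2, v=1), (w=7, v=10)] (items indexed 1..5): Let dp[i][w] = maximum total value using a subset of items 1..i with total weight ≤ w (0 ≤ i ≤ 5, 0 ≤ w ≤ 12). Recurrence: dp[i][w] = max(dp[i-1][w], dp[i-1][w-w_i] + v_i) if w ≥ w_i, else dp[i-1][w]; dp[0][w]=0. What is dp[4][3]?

i\w   0   1   2   3   4   5   6   7   8   9  10  11  12
  0   0   0   0   0   0   0   0   0   0   0   0   0   0
  1   0   0   0   0   0   0  12  12  12  12  12  12  12
  2   0   0   0   0   0   0  12  12  12  12  12  12  12
  3   0   0   0   0   0   0  12  12  12  12  12  12  12
  4   0   0   1   1   1   1  12  12  13  13  13  13  13
  5   0   0   1   1   1   1  12  12  13  13  13  13  13

1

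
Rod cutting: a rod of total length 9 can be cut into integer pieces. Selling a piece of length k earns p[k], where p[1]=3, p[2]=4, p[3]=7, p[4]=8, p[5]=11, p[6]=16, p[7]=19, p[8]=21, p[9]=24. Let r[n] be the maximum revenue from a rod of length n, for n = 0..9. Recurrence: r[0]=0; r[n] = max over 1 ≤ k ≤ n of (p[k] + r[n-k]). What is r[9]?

   n    0    1    2    3    4    5    6    7    8    9
r[n]    0    3    6    9   12   15   18   21   24   27

27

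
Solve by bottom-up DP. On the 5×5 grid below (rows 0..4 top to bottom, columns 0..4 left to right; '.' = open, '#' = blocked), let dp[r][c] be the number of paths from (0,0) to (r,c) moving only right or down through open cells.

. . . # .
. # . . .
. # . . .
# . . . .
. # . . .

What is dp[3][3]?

3

r\c   0   1   2   3   4
  0   1   1   1   0   0
  1   1   0   1   1   1
  2   1   0   1   2   3
  3   0   0   1   3   6
  4   0   0   1   4  10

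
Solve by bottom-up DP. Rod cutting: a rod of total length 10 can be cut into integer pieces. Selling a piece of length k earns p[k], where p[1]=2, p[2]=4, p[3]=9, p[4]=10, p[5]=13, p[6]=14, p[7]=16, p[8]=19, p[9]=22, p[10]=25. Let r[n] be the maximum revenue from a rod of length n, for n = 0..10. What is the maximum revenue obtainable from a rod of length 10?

   n    0    1    2    3    4    5    6    7    8    9   10
r[n]    0    2    4    9   11   13   18   20   22   27   29

29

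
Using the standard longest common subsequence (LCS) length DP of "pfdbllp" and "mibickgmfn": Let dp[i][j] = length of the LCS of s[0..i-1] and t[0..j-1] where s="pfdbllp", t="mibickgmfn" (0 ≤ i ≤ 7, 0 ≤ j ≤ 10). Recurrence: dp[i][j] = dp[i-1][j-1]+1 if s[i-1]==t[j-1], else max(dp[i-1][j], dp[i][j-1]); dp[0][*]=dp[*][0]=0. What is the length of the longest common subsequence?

1

   ''  m  i  b  i  c  k  g  m  f  n
''  0  0  0  0  0  0  0  0  0  0  0
 p  0  0  0  0  0  0  0  0  0  0  0
 f  0  0  0  0  0  0  0  0  0  1  1
 d  0  0  0  0  0  0  0  0  0  1  1
 b  0  0  0  1  1  1  1  1  1  1  1
 l  0  0  0  1  1  1  1  1  1  1  1
 l  0  0  0  1  1  1  1  1  1  1  1
 p  0  0  0  1  1  1  1  1  1  1  1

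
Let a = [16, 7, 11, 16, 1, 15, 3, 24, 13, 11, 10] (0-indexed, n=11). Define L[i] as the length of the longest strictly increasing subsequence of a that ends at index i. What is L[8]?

3

   i    0    1    2    3    4    5    6    7    8    9   10
a[i]   16    7   11   16    1   15    3   24   13   11   10
L[i]    1    1    2    3    1    3    2    4    3    3    3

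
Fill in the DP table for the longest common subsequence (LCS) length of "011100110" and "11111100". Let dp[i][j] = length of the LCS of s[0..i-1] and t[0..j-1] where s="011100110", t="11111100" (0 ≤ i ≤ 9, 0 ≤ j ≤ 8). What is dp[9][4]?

4

   ''  1  1  1  1  1  1  0  0
''  0  0  0  0  0  0  0  0  0
 0  0  0  0  0  0  0  0  1  1
 1  0  1  1  1  1  1  1  1  1
 1  0  1  2  2  2  2  2  2  2
 1  0  1  2  3  3  3  3  3  3
 0  0  1  2  3  3  3  3  4  4
 0  0  1  2  3  3  3  3  4  5
 1  0  1  2  3  4  4  4  4  5
 1  0  1  2  3  4  5  5  5  5
 0  0  1  2  3  4  5  5  6  6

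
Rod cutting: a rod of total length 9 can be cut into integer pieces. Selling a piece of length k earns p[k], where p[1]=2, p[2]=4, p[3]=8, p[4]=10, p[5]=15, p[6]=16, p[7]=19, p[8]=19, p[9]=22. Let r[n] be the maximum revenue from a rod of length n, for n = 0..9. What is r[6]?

   n    0    1    2    3    4    5    6    7    8    9
r[n]    0    2    4    8   10   15   17   19   23   25

17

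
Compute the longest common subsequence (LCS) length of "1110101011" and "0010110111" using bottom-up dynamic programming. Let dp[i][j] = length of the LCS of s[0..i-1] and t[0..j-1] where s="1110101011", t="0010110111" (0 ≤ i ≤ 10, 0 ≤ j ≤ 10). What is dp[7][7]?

4

   ''  0  0  1  0  1  1  0  1  1  1
''  0  0  0  0  0  0  0  0  0  0  0
 1  0  0  0  1  1  1  1  1  1  1  1
 1  0  0  0  1  1  2  2  2  2  2  2
 1  0  0  0  1  1  2  3  3  3  3  3
 0  0  1  1  1  2  2  3  4  4  4  4
 1  0  1  1  2  2  3  3  4  5  5  5
 0  0  1  2  2  3  3  3  4  5  5  5
 1  0  1  2  3  3  4  4  4  5  6  6
 0  0  1  2  3  4  4  4  5  5  6  6
 1  0  1  2  3  4  5  5  5  6  6  7
 1  0  1  2  3  4  5  6  6  6  7  7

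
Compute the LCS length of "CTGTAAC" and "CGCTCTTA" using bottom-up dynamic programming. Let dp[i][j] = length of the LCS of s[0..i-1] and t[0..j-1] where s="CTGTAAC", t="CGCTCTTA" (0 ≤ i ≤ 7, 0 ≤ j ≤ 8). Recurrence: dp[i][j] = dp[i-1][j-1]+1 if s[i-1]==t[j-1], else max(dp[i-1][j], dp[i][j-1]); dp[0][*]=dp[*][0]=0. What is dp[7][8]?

4

   ''  C  G  C  T  C  T  T  A
''  0  0  0  0  0  0  0  0  0
 C  0  1  1  1  1  1  1  1  1
 T  0  1  1  1  2  2  2  2  2
 G  0  1  2  2  2  2  2  2  2
 T  0  1  2  2  3  3  3  3  3
 A  0  1  2  2  3  3  3  3  4
 A  0  1  2  2  3  3  3  3  4
 C  0  1  2  3  3  4  4  4  4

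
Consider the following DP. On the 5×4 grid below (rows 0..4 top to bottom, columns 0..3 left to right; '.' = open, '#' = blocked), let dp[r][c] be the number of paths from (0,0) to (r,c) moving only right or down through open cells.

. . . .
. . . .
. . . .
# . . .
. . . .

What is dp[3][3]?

r\c   0   1   2   3
  0   1   1   1   1
  1   1   2   3   4
  2   1   3   6  10
  3   0   3   9  19
  4   0   3  12  31

19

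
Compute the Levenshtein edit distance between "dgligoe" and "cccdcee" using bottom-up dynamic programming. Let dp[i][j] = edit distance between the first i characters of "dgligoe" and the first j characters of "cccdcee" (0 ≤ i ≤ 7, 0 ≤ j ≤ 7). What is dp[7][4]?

   ''  c  c  c  d  c  e  e
''  0  1  2  3  4  5  6  7
 d  1  1  2  3  3  4  5  6
 g  2  2  2  3  4  4  5  6
 l  3  3  3  3  4  5  5  6
 i  4  4  4  4  4  5  6  6
 g  5  5  5  5  5  5  6  7
 o  6  6  6  6  6  6  6  7
 e  7  7  7  7  7  7  6  6

7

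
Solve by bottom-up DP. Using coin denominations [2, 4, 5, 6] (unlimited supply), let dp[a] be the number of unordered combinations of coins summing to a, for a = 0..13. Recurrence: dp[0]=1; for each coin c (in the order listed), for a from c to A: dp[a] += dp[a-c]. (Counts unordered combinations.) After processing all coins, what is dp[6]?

3

after  coin     0     1     2     3     4     5     6     7     8     9    10    11    12    13
          2     1     0     1     0     1     0     1     0     1     0     1     0     1     0
          4     1     0     1     0     2     0     2     0     3     0     3     0     4     0
          5     1     0     1     0     2     1     2     1     3     2     4     2     5     3
          6     1     0     1     0     2     1     3     1     4     2     6     3     8     4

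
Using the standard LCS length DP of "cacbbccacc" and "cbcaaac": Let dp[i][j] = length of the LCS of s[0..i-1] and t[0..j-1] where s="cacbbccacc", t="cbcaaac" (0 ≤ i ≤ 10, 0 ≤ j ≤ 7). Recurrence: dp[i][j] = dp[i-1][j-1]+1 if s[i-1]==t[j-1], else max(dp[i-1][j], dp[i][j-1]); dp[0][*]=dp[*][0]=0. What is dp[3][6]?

   ''  c  b  c  a  a  a  c
''  0  0  0  0  0  0  0  0
 c  0  1  1  1  1  1  1  1
 a  0  1  1  1  2  2  2  2
 c  0  1  1  2  2  2  2  3
 b  0  1  2  2  2  2  2  3
 b  0  1  2  2  2  2  2  3
 c  0  1  2  3  3  3  3  3
 c  0  1  2  3  3  3  3  4
 a  0  1  2  3  4  4  4  4
 c  0  1  2  3  4  4  4  5
 c  0  1  2  3  4  4  4  5

2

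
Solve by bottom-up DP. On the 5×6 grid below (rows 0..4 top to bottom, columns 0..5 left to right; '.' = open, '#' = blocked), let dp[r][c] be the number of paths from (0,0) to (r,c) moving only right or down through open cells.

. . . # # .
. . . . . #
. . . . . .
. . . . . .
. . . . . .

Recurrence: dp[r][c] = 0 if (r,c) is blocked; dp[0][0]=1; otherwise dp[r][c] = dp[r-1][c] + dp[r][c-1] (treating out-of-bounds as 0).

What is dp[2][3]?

r\c   0   1   2   3   4   5
  0   1   1   1   0   0   0
  1   1   2   3   3   3   0
  2   1   3   6   9  12  12
  3   1   4  10  19  31  43
  4   1   5  15  34  65 108

9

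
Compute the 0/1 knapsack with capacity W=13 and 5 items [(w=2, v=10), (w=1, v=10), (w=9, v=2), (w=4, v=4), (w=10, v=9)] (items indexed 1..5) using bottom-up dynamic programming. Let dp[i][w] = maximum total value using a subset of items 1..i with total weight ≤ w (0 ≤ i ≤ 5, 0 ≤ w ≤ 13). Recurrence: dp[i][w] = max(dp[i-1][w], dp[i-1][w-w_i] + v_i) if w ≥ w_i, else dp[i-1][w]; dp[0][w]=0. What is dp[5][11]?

24

i\w   0   1   2   3   4   5   6   7   8   9  10  11  12  13
  0   0   0   0   0   0   0   0   0   0   0   0   0   0   0
  1   0   0  10  10  10  10  10  10  10  10  10  10  10  10
  2   0  10  10  20  20  20  20  20  20  20  20  20  20  20
  3   0  10  10  20  20  20  20  20  20  20  20  20  22  22
  4   0  10  10  20  20  20  20  24  24  24  24  24  24  24
  5   0  10  10  20  20  20  20  24  24  24  24  24  24  29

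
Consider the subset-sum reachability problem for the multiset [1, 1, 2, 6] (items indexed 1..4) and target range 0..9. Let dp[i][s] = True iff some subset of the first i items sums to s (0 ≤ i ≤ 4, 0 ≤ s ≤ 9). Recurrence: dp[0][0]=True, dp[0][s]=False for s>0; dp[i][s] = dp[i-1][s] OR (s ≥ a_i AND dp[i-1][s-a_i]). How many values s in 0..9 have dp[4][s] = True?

i\s   0   1   2   3   4   5   6   7   8   9
  0   T   F   F   F   F   F   F   F   F   F
  1   T   T   F   F   F   F   F   F   F   F
  2   T   T   T   F   F   F   F   F   F   F
  3   T   T   T   T   T   F   F   F   F   F
  4   T   T   T   T   T   F   T   T   T   T

9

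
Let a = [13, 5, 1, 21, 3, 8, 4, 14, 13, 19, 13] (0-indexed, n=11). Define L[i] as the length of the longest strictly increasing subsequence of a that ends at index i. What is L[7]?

4

   i    0    1    2    3    4    5    6    7    8    9   10
a[i]   13    5    1   21    3    8    4   14   13   19   13
L[i]    1    1    1    2    2    3    3    4    4    5    4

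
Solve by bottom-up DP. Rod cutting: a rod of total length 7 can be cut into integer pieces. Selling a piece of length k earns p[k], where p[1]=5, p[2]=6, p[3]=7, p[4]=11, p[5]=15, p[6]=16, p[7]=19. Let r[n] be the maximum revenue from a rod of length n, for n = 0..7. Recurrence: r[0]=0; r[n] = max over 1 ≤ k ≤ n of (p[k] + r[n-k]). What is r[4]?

20

   n    0    1    2    3    4    5    6    7
r[n]    0    5   10   15   20   25   30   35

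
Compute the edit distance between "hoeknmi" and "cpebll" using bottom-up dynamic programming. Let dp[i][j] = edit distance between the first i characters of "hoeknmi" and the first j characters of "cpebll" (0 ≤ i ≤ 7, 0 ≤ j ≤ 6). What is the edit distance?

   ''  c  p  e  b  l  l
''  0  1  2  3  4  5  6
 h  1  1  2  3  4  5  6
 o  2  2  2  3  4  5  6
 e  3  3  3  2  3  4  5
 k  4  4  4  3  3  4  5
 n  5  5  5  4  4  4  5
 m  6  6  6  5  5  5  5
 i  7  7  7  6  6  6  6

6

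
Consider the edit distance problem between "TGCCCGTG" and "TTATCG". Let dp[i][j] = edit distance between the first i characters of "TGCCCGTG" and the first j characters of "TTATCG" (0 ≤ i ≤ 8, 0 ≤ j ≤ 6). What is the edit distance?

5

   ''  T  T  A  T  C  G
''  0  1  2  3  4  5  6
 T  1  0  1  2  3  4  5
 G  2  1  1  2  3  4  4
 C  3  2  2  2  3  3  4
 C  4  3  3  3  3  3  4
 C  5  4  4  4  4  3  4
 G  6  5  5  5  5  4  3
 T  7  6  5  6  5  5  4
 G  8  7  6  6  6  6  5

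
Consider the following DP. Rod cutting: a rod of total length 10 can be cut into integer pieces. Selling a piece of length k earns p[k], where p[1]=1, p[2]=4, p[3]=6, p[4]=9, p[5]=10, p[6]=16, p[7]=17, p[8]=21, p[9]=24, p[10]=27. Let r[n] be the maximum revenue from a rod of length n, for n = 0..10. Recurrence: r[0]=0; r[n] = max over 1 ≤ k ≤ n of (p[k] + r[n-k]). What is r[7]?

   n    0    1    2    3    4    5    6    7    8    9   10
r[n]    0    1    4    6    9   10   16   17   21   24   27

17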